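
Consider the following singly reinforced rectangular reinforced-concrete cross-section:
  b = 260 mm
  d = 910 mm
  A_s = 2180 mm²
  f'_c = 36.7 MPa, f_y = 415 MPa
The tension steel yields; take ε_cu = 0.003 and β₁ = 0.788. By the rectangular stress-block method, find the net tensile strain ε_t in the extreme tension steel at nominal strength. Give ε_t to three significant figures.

a = A_s f_y/(0.85 f'_c b) = 111.54 mm.
β₁ = 0.788, so c = a/β₁ = 111.54/0.788 = 141.55 mm.
From the linear strain diagram with ε_cu = 0.003: ε_t = 0.003 (d − c)/c = 0.003 × (910 − 141.55)/141.55 = 0.0163.
Since ε_t ≥ 0.005, the section is tension-controlled.

ε_t ≈ 0.0163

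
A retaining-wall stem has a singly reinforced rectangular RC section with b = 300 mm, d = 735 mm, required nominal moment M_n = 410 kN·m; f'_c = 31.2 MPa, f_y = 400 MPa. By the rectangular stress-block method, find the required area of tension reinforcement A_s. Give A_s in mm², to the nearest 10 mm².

With M_n = 0.85 f'_c a b (d − a/2), solve the quadratic for a:
a = d − √(d² − 2M_n/(0.85 f'_c b)) = 735 − √(735² − 2 × 410×10⁶/(0.85 × 31.2 × 300)) = 73.82 mm.
A_s = 0.85 f'_c a b / f_y = 0.85 × 31.2 × 73.82 × 300 / 400 = 1468.3 mm².

A_s ≈ 1470 mm²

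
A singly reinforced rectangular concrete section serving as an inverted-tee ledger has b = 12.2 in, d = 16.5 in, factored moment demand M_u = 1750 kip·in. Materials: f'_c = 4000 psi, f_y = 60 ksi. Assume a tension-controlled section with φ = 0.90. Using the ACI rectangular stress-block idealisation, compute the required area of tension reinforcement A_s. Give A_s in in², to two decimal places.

A_s ≈ 2.17 in²

M_n = M_u/φ = 1750/0.90 = 1944.44 kip·in.
From M_n = 0.85 f'_c a b (d − a/2):
a = d − √(d² − 2M_n/(0.85 f'_c b)) = 16.5 − √(16.5² − 2 × 1944.44/(0.85 × 4 × 12.2)) = 3.140 in.
A_s = 0.85 f'_c a b / f_y = 0.85 × 4 × 3.140 × 12.2 / 60 = 2.171 in².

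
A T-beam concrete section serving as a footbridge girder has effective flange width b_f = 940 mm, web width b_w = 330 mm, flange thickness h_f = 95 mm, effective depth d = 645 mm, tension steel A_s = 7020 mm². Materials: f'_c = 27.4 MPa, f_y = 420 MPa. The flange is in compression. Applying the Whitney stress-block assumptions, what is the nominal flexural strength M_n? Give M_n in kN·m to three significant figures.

Tension: T = A_s f_y = 7020 × 420 = 2948400 N.
Try a within the flange: a = T/(0.85 f'_c b_f) = 2948400/(0.85 × 27.4 × 940) = 134.68 mm.
a = 134.68 > h_f = 95 mm: the block extends into the web. Split into flange-overhang and web parts.
C_f = 0.85 f'_c (b_f − b_w) h_f = 0.85 × 27.4 × (940 − 330) × 95 = 1349656 N.
Remaining web compression depth: a_w = (T − C_f)/(0.85 f'_c b_w) = (2948400 − 1349656)/(0.85 × 27.4 × 330) = 208.02 mm.
M_n = C_f(d − h_f/2) + (T − C_f)(d − a_w/2) = 1349656 × (645 − 47.5) + 1598744 × (645 − 104.01) = 806.42 + 864.90 = 1671.32 × 10⁶ N·mm.
M_n = 1671.32 kN·m.

M_n ≈ 1670 kN·m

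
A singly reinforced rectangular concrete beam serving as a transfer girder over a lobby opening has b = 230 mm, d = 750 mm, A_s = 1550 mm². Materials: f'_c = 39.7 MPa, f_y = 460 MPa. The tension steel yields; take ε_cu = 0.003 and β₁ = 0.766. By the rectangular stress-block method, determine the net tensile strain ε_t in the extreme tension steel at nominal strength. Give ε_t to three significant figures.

a = A_s f_y/(0.85 f'_c b) = 91.87 mm.
β₁ = 0.766, so c = a/β₁ = 91.87/0.766 = 119.93 mm.
From the linear strain diagram with ε_cu = 0.003: ε_t = 0.003 (d − c)/c = 0.003 × (750 − 119.93)/119.93 = 0.0158.
Since ε_t ≥ 0.005, the section is tension-controlled.

ε_t ≈ 0.0158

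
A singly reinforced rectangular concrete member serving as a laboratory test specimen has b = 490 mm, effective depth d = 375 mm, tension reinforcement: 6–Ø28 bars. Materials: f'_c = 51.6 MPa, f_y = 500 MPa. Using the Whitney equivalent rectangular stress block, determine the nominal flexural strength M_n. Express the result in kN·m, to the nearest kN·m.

M_n ≈ 614 kN·m

A_s = 6 × 616 = 3696 mm².
T = A_s f_y = 3696 × 500 = 1848000 N = 1848 kN.
From C = T: a = T/(0.85 f'_c b) = 1848000/(0.85 × 51.6 × 490) = 85.99 mm.
M_n = T(d − a/2) = 1848 kN × (375 − 42.995) mm = 613.55 kN·m.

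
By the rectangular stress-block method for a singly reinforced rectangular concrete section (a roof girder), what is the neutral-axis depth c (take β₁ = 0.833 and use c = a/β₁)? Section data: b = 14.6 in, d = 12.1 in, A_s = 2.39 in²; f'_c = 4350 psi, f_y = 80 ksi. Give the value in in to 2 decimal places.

T = A_s f_y = 2.39 × 80 = 191.2 kips.
a = T/(0.85 f'_c b) = 191.2/(0.85 × 4.35 × 14.6) = 3.5418 in.
With β₁ = 0.833, c = a/β₁ = 3.5418/0.833 = 4.25 in.

c ≈ 4.25 in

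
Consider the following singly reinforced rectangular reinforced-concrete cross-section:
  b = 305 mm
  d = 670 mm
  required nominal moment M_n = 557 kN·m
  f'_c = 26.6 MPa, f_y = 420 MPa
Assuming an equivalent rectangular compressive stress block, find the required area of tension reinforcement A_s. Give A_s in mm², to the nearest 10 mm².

With M_n = 0.85 f'_c a b (d − a/2), solve the quadratic for a:
a = d − √(d² − 2M_n/(0.85 f'_c b)) = 670 − √(670² − 2 × 557×10⁶/(0.85 × 26.6 × 305)) = 133.94 mm.
A_s = 0.85 f'_c a b / f_y = 0.85 × 26.6 × 133.94 × 305 / 420 = 2199.2 mm².

A_s ≈ 2200 mm²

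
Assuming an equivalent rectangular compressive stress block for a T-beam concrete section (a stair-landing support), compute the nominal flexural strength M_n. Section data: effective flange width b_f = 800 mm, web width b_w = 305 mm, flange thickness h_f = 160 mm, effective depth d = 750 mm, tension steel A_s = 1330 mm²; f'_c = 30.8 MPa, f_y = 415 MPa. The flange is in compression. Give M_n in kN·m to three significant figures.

M_n ≈ 407 kN·m

Tension: T = A_s f_y = 1330 × 415 = 551950 N.
Try a within the flange: a = T/(0.85 f'_c b_f) = 551950/(0.85 × 30.8 × 800) = 26.35 mm.
Since a = 26.35 ≤ h_f = 160 mm, the stress block lies entirely in the flange; analyse as a rectangular beam of width b_f.
M_n = T(d − a/2) = 551950 × (750 − 13.175) = 406.69 × 10⁶ N·mm.
M_n = 406.69 kN·m.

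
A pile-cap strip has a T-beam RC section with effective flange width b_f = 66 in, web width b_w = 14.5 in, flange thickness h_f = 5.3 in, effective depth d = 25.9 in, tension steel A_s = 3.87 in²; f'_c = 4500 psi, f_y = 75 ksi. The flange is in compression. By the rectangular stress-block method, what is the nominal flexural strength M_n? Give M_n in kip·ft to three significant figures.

Tension: T = A_s f_y = 3.87 × 75 = 290.25 kips.
Try a within the flange: a = T/(0.85 f'_c b_f) = 290.25/(0.85 × 4.5 × 66) = 1.150 in.
Since a = 1.150 ≤ h_f = 5.3 in, the stress block lies entirely in the flange; analyse as a rectangular beam of width b_f.
M_n = T(d − a/2) = 290.25 × (25.9 − 0.575) = 7350.6 kip·in.
M_n = 7350.6/12 = 612.55 kip·ft.

M_n ≈ 613 kip·ft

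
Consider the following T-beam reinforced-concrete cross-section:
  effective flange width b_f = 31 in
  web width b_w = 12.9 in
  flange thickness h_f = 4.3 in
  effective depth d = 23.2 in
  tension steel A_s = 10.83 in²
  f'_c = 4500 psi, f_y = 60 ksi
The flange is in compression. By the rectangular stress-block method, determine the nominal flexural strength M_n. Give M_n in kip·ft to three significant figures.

Tension: T = A_s f_y = 10.83 × 60 = 649.8 kips.
Try a within the flange: a = T/(0.85 f'_c b_f) = 649.8/(0.85 × 4.5 × 31) = 5.480 in.
a = 5.480 > h_f = 4.3 in: the block extends into the web. Split into flange-overhang and web parts.
C_f = 0.85 f'_c (b_f − b_w) h_f = 0.85 × 4.5 × (31 − 12.9) × 4.3 = 297.7 kips.
Remaining web compression depth: a_w = (T − C_f)/(0.85 f'_c b_w) = (649.8 − 297.7)/(0.85 × 4.5 × 12.9) = 7.136 in.
M_n = C_f(d − h_f/2) + (T − C_f)(d − a_w/2) = 297.7 × (23.2 − 2.15) + 352.1 × (23.2 − 3.568) = 6266.6 + 6912.4 = 13179.0 kip·in.
M_n = 13179.0/12 = 1098.25 kip·ft.

M_n ≈ 1100 kip·ft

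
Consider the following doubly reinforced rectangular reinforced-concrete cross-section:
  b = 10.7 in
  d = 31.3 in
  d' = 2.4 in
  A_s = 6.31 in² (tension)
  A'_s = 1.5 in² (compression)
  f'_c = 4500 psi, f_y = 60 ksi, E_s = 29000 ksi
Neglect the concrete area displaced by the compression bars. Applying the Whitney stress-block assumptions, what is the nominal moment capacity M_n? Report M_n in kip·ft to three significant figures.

Assume both steels yield.
a = (A_s − A'_s) f_y/(0.85 f'_c b) = (6.31 − 1.5) × 60/(0.85 × 4.5 × 10.7) = 7.051 in.
c = a/β₁ = 7.051/0.825 = 8.547 in; ε'_s = 0.003(c − d')/c = 0.0022 ≥ ε_y = 0.0021, so the compression steel yields.
M_n = (A_s − A'_s) f_y (d − a/2) + A'_s f_y (d − d') = 288.6 × (31.3 − 3.5255) + 90 × (31.3 − 2.4) = 8015.7 + 2601.0 = 10616.7 kip·in = 10616.7/12 = 884.73 kip·ft.

M_n ≈ 885 kip·ft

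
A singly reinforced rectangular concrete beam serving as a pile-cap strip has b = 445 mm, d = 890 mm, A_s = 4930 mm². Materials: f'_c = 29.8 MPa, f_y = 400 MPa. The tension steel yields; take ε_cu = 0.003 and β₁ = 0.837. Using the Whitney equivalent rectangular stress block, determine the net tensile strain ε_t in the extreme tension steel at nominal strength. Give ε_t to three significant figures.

ε_t ≈ 0.00977

a = A_s f_y/(0.85 f'_c b) = 174.95 mm.
β₁ = 0.837, so c = a/β₁ = 174.95/0.837 = 209.02 mm.
From the linear strain diagram with ε_cu = 0.003: ε_t = 0.003 (d − c)/c = 0.003 × (890 − 209.02)/209.02 = 0.00977.
Since ε_t ≥ 0.005, the section is tension-controlled.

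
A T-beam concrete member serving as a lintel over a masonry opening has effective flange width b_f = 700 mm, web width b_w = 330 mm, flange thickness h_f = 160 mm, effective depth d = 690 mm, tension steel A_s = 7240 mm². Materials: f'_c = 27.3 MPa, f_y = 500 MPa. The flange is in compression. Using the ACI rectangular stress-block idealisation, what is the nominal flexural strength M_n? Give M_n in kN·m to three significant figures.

M_n ≈ 2060 kN·m

Tension: T = A_s f_y = 7240 × 500 = 3620000 N.
Try a within the flange: a = T/(0.85 f'_c b_f) = 3620000/(0.85 × 27.3 × 700) = 222.86 mm.
a = 222.86 > h_f = 160 mm: the block extends into the web. Split into flange-overhang and web parts.
C_f = 0.85 f'_c (b_f − b_w) h_f = 0.85 × 27.3 × (700 − 330) × 160 = 1373736 N.
Remaining web compression depth: a_w = (T − C_f)/(0.85 f'_c b_w) = (3620000 − 1373736)/(0.85 × 27.3 × 330) = 293.34 mm.
M_n = C_f(d − h_f/2) + (T − C_f)(d − a_w/2) = 1373736 × (690 − 80) + 2246264 × (690 − 146.67) = 837.98 + 1220.46 = 2058.44 × 10⁶ N·mm.
M_n = 2058.44 kN·m.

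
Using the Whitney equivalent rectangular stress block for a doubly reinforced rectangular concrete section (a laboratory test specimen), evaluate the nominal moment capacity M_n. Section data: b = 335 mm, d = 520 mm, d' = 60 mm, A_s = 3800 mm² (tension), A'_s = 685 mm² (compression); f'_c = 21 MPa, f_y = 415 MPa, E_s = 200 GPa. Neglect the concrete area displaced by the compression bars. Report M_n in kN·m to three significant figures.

Assume both tension and compression steel yield.
Net tension couple steel: A_s − A'_s = 3115 mm².
a = (A_s − A'_s) f_y / (0.85 f'_c b) = 1292725/(0.85 × 21 × 335) = 216.18 mm.
c = a/β₁ = 216.18/0.85 = 254.33 mm; ε'_s = 0.003(c − d')/c = 0.0023 ≥ f_y/E_s = 0.0021, so compression steel does yield.
M_n = (A_s − A'_s) f_y (d − a/2) + A'_s f_y (d − d') = [1292725 × (520 − 108.09) + 284275 × (520 − 60)] × 10⁻⁶ = 532.49 + 130.77 = 663.26 kN·m.

M_n ≈ 663 kN·m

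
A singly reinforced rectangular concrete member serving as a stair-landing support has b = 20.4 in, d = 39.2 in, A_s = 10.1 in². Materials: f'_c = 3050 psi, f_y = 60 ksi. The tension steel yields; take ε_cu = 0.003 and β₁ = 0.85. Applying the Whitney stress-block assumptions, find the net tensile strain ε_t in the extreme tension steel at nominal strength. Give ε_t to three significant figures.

a = A_s f_y/(0.85 f'_c b) = 11.458 in.
β₁ = 0.85, so c = a/β₁ = 11.458/0.85 = 13.480 in.
From the linear strain diagram with ε_cu = 0.003: ε_t = 0.003 (d − c)/c = 0.003 × (39.2 − 13.480)/13.480 = 0.00572.
Since ε_t ≥ 0.005, the section is tension-controlled.

ε_t ≈ 0.00572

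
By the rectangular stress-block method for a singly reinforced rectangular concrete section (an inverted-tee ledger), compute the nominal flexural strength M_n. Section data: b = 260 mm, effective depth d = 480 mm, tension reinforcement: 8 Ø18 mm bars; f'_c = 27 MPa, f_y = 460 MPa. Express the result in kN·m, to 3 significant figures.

M_n ≈ 375 kN·m

A_s = 8 × 254 = 2032 mm².
T = A_s f_y = 2032 × 460 = 934720 N = 934.72 kN.
From C = T: a = T/(0.85 f'_c b) = 934720/(0.85 × 27 × 260) = 156.65 mm.
M_n = T(d − a/2) = 934.72 kN × (480 − 78.325) mm = 375.45 kN·m.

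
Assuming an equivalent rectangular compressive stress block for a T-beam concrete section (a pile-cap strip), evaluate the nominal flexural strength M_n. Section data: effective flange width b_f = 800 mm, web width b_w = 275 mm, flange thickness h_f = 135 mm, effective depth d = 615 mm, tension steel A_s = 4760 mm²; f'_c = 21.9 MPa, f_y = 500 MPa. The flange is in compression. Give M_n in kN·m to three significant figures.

M_n ≈ 1260 kN·m

Tension: T = A_s f_y = 4760 × 500 = 2380000 N.
Try a within the flange: a = T/(0.85 f'_c b_f) = 2380000/(0.85 × 21.9 × 800) = 159.82 mm.
a = 159.82 > h_f = 135 mm: the block extends into the web. Split into flange-overhang and web parts.
C_f = 0.85 f'_c (b_f − b_w) h_f = 0.85 × 21.9 × (800 − 275) × 135 = 1319338 N.
Remaining web compression depth: a_w = (T − C_f)/(0.85 f'_c b_w) = (2380000 − 1319338)/(0.85 × 21.9 × 275) = 207.20 mm.
M_n = C_f(d − h_f/2) + (T − C_f)(d − a_w/2) = 1319338 × (615 − 67.5) + 1060662 × (615 − 103.6) = 722.34 + 542.42 = 1264.76 × 10⁶ N·mm.
M_n = 1264.76 kN·m.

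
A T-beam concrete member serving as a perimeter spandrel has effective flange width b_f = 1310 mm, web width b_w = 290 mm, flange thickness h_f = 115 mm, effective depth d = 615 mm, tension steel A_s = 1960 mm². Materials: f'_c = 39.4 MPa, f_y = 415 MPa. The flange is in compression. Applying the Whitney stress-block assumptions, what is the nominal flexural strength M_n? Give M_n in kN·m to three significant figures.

M_n ≈ 493 kN·m

Tension: T = A_s f_y = 1960 × 415 = 813400 N.
Try a within the flange: a = T/(0.85 f'_c b_f) = 813400/(0.85 × 39.4 × 1310) = 18.54 mm.
Since a = 18.54 ≤ h_f = 115 mm, the stress block lies entirely in the flange; analyse as a rectangular beam of width b_f.
M_n = T(d − a/2) = 813400 × (615 − 9.27) = 492.70 × 10⁶ N·mm.
M_n = 492.70 kN·m.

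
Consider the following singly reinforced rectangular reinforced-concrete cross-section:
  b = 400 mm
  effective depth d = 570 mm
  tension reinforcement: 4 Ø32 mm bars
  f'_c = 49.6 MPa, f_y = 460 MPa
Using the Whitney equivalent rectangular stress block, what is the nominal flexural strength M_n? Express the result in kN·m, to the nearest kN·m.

M_n ≈ 778 kN·m

A_s = 4 × 804 = 3216 mm².
T = A_s f_y = 3216 × 460 = 1479360 N = 1479.36 kN.
From C = T: a = T/(0.85 f'_c b) = 1479360/(0.85 × 49.6 × 400) = 87.72 mm.
M_n = T(d − a/2) = 1479.36 kN × (570 − 43.86) mm = 778.35 kN·m.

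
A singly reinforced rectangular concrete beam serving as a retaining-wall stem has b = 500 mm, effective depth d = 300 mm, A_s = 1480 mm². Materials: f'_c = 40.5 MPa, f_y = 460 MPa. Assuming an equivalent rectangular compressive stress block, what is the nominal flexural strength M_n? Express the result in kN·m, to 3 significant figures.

T = A_s f_y = 1480 × 460 = 680800 N = 680.8 kN.
From C = T: a = T/(0.85 f'_c b) = 680800/(0.85 × 40.5 × 500) = 39.55 mm.
M_n = T(d − a/2) = 680.8 kN × (300 − 19.775) mm = 190.78 kN·m.

M_n ≈ 191 kN·m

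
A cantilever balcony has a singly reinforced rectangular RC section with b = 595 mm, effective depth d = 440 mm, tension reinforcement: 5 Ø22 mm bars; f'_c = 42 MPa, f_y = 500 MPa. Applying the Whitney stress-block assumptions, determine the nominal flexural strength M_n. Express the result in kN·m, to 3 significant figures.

M_n ≈ 397 kN·m

A_s = 5 × 380 = 1900 mm².
T = A_s f_y = 1900 × 500 = 950000 N = 950 kN.
From C = T: a = T/(0.85 f'_c b) = 950000/(0.85 × 42 × 595) = 44.72 mm.
M_n = T(d − a/2) = 950 kN × (440 − 22.36) mm = 396.76 kN·m.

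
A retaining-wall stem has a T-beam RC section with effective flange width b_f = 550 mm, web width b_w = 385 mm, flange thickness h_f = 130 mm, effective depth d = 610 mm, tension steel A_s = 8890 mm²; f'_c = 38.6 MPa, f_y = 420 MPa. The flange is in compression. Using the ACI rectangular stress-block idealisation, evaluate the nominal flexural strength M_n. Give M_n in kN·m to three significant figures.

M_n ≈ 1870 kN·m

Tension: T = A_s f_y = 8890 × 420 = 3733800 N.
Try a within the flange: a = T/(0.85 f'_c b_f) = 3733800/(0.85 × 38.6 × 550) = 206.91 mm.
a = 206.91 > h_f = 130 mm: the block extends into the web. Split into flange-overhang and web parts.
C_f = 0.85 f'_c (b_f − b_w) h_f = 0.85 × 38.6 × (550 − 385) × 130 = 703775 N.
Remaining web compression depth: a_w = (T − C_f)/(0.85 f'_c b_w) = (3733800 − 703775)/(0.85 × 38.6 × 385) = 239.87 mm.
M_n = C_f(d − h_f/2) + (T − C_f)(d − a_w/2) = 703775 × (610 − 65) + 3030025 × (610 − 119.935) = 383.56 + 1484.91 = 1868.47 × 10⁶ N·mm.
M_n = 1868.47 kN·m.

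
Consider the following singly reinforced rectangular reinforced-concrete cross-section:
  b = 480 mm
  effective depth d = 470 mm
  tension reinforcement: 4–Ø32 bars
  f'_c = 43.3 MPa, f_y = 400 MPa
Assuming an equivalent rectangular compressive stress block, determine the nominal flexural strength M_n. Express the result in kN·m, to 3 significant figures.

M_n ≈ 558 kN·m

A_s = 4 × 804 = 3216 mm².
T = A_s f_y = 3216 × 400 = 1286400 N = 1286.4 kN.
From C = T: a = T/(0.85 f'_c b) = 1286400/(0.85 × 43.3 × 480) = 72.82 mm.
M_n = T(d − a/2) = 1286.4 kN × (470 − 36.41) mm = 557.77 kN·m.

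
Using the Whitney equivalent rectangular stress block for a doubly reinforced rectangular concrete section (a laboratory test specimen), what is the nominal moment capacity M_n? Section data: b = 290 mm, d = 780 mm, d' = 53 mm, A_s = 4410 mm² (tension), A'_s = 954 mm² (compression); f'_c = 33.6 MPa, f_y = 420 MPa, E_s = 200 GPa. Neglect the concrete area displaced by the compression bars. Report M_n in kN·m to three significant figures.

M_n ≈ 1300 kN·m

Assume both tension and compression steel yield.
Net tension couple steel: A_s − A'_s = 3456 mm².
a = (A_s − A'_s) f_y / (0.85 f'_c b) = 1451520/(0.85 × 33.6 × 290) = 175.25 mm.
c = a/β₁ = 175.25/0.81 = 216.36 mm; ε'_s = 0.003(c − d')/c = 0.0023 ≥ f_y/E_s = 0.0021, so compression steel does yield.
M_n = (A_s − A'_s) f_y (d − a/2) + A'_s f_y (d − d') = [1451520 × (780 − 87.625) + 400680 × (780 − 53)] × 10⁻⁶ = 1005.00 + 291.29 = 1296.29 kN·m.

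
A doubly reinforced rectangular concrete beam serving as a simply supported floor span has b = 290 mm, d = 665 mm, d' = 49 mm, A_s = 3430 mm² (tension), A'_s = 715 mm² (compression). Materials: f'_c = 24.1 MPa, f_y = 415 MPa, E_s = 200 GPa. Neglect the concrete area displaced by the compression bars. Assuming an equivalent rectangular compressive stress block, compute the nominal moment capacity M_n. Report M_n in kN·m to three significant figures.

M_n ≈ 825 kN·m

Assume both tension and compression steel yield.
Net tension couple steel: A_s − A'_s = 2715 mm².
a = (A_s − A'_s) f_y / (0.85 f'_c b) = 1126725/(0.85 × 24.1 × 290) = 189.66 mm.
c = a/β₁ = 189.66/0.85 = 223.13 mm; ε'_s = 0.003(c − d')/c = 0.0023 ≥ f_y/E_s = 0.0021, so compression steel does yield.
M_n = (A_s − A'_s) f_y (d − a/2) + A'_s f_y (d − d') = [1126725 × (665 − 94.83) + 296725 × (665 − 49)] × 10⁻⁶ = 642.42 + 182.78 = 825.20 kN·m.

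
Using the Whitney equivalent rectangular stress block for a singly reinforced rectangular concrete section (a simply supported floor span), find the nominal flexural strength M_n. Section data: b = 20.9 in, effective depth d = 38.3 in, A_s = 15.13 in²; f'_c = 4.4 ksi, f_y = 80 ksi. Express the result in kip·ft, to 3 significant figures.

T = A_s f_y = 15.13 × 80 = 1210.4 kips.
a = T/(0.85 f'_c b) = 1210.4/(0.85 × 4.4 × 20.9) = 15.485 in.
M_n = T(d − a/2) = 1210.4 × (38.3 − 7.7425) = 36986.8 kip·in = 36986.8/12 = 3082.23 kip·ft.

M_n ≈ 3080 kip·ft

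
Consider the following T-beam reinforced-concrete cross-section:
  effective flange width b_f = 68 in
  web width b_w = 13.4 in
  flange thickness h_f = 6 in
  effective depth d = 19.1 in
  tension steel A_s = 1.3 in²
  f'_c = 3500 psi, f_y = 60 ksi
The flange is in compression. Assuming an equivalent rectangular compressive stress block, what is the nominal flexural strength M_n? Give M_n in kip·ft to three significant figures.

Tension: T = A_s f_y = 1.3 × 60 = 78 kips.
Try a within the flange: a = T/(0.85 f'_c b_f) = 78/(0.85 × 3.5 × 68) = 0.386 in.
Since a = 0.386 ≤ h_f = 6 in, the stress block lies entirely in the flange; analyse as a rectangular beam of width b_f.
M_n = T(d − a/2) = 78 × (19.1 − 0.193) = 1474.7 kip·in.
M_n = 1474.7/12 = 122.89 kip·ft.

M_n ≈ 123 kip·ft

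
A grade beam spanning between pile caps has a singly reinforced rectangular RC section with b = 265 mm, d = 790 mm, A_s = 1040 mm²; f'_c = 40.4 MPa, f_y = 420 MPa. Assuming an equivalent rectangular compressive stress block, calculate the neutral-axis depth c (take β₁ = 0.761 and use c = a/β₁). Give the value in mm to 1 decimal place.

c ≈ 63.1 mm

T = A_s f_y = 1040 × 420 = 436800 N = 436.8 kN.
Setting C = 0.85 f'_c a b equal to T: a = 436800/(0.85 × 40.4 × 265) = 47.999 mm.
With β₁ = 0.761, c = a/β₁ = 47.999/0.761 = 63.1 mm.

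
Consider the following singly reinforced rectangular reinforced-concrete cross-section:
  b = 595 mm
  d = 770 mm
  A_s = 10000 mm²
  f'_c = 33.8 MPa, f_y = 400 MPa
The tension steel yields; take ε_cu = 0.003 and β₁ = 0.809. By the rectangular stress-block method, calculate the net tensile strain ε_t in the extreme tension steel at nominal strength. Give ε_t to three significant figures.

a = A_s f_y/(0.85 f'_c b) = 234.00 mm.
β₁ = 0.809, so c = a/β₁ = 234.00/0.809 = 289.25 mm.
From the linear strain diagram with ε_cu = 0.003: ε_t = 0.003 (d − c)/c = 0.003 × (770 − 289.25)/289.25 = 0.00499.
ε_t is between 0.004 and 0.005 — transition zone.

ε_t ≈ 0.00499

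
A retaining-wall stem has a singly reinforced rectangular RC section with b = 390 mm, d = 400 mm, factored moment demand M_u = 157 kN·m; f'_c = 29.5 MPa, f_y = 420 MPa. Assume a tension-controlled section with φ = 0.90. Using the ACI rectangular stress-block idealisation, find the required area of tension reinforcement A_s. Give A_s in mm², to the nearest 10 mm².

A_s ≈ 1100 mm²

M_n = M_u/φ = 157/0.90 = 174.444 kN·m.
With M_n = 0.85 f'_c a b (d − a/2), solve the quadratic for a:
a = d − √(d² − 2M_n/(0.85 f'_c b)) = 400 − √(400² − 2 × 174.444×10⁶/(0.85 × 29.5 × 390)) = 47.40 mm.
A_s = 0.85 f'_c a b / f_y = 0.85 × 29.5 × 47.40 × 390 / 420 = 1103.7 mm².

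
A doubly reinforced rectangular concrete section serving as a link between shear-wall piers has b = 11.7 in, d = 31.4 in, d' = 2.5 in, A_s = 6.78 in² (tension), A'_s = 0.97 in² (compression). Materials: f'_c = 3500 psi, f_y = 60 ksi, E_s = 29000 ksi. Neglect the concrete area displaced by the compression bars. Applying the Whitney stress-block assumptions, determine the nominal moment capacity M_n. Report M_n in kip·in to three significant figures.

M_n ≈ 10900 kip·in

Assume both steels yield.
a = (A_s − A'_s) f_y/(0.85 f'_c b) = (6.78 − 0.97) × 60/(0.85 × 3.5 × 11.7) = 10.015 in.
c = a/β₁ = 10.015/0.85 = 11.782 in; ε'_s = 0.003(c − d')/c = 0.0024 ≥ ε_y = 0.0021, so the compression steel yields.
M_n = (A_s − A'_s) f_y (d − a/2) + A'_s f_y (d − d') = 348.6 × (31.4 − 5.0075) + 58.2 × (31.4 − 2.5) = 9200.4 + 1682.0 = 10882.4 kip·in.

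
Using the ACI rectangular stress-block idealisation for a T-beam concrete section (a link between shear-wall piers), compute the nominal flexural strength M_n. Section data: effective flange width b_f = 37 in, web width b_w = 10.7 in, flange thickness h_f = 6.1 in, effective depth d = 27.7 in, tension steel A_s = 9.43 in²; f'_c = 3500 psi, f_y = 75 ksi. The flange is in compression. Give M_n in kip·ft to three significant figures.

M_n ≈ 1440 kip·ft

Tension: T = A_s f_y = 9.43 × 75 = 707.25 kips.
Try a within the flange: a = T/(0.85 f'_c b_f) = 707.25/(0.85 × 3.5 × 37) = 6.425 in.
a = 6.425 > h_f = 6.1 in: the block extends into the web. Split into flange-overhang and web parts.
C_f = 0.85 f'_c (b_f − b_w) h_f = 0.85 × 3.5 × (37 − 10.7) × 6.1 = 477.3 kips.
Remaining web compression depth: a_w = (T − C_f)/(0.85 f'_c b_w) = (707.25 − 477.3)/(0.85 × 3.5 × 10.7) = 7.224 in.
M_n = C_f(d − h_f/2) + (T − C_f)(d − a_w/2) = 477.3 × (27.7 − 3.05) + 229.95 × (27.7 − 3.612) = 11765.4 + 5539.0 = 17304.4 kip·in.
M_n = 17304.4/12 = 1442.03 kip·ft.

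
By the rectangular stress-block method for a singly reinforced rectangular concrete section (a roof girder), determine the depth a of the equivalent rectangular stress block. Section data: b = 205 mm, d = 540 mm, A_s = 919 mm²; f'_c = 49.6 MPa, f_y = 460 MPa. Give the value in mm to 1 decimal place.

T = A_s f_y = 919 × 460 = 422740 N = 422.74 kN.
Setting C = 0.85 f'_c a b equal to T: a = 422740/(0.85 × 49.6 × 205) = 48.9 mm.

a ≈ 48.9 mm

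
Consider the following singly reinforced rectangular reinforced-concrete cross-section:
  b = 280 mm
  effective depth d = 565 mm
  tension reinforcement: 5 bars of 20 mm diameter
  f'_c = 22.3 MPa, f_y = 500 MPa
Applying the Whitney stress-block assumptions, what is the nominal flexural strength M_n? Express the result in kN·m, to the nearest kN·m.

A_s = 5 × 314 = 1570 mm².
T = A_s f_y = 1570 × 500 = 785000 N = 785 kN.
From C = T: a = T/(0.85 f'_c b) = 785000/(0.85 × 22.3 × 280) = 147.91 mm.
M_n = T(d − a/2) = 785 kN × (565 − 73.955) mm = 385.47 kN·m.

M_n ≈ 385 kN·m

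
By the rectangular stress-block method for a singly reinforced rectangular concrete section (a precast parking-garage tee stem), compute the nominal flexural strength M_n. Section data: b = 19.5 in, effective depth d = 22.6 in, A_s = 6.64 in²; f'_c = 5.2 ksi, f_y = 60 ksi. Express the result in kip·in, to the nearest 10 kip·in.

T = A_s f_y = 6.64 × 60 = 398.4 kips.
a = T/(0.85 f'_c b) = 398.4/(0.85 × 5.2 × 19.5) = 4.622 in.
M_n = T(d − a/2) = 398.4 × (22.6 − 2.311) = 8083.1 kip·in.

M_n ≈ 8080 kip·in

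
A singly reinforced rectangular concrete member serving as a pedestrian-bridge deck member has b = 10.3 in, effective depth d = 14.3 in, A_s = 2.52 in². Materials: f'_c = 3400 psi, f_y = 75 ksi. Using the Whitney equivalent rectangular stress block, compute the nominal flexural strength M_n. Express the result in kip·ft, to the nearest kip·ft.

M_n ≈ 175 kip·ft

T = A_s f_y = 2.52 × 75 = 189 kips.
a = T/(0.85 f'_c b) = 189/(0.85 × 3.4 × 10.3) = 6.349 in.
M_n = T(d − a/2) = 189 × (14.3 − 3.1745) = 2102.7 kip·in = 2102.7/12 = 175.23 kip·ft.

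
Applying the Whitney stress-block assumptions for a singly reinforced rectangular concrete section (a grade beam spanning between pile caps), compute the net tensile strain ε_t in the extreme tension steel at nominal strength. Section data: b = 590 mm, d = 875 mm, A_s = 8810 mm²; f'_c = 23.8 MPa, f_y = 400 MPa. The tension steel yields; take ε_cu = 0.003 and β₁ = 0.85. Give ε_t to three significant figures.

ε_t ≈ 0.00456

a = A_s f_y/(0.85 f'_c b) = 295.25 mm.
β₁ = 0.85, so c = a/β₁ = 295.25/0.85 = 347.35 mm.
From the linear strain diagram with ε_cu = 0.003: ε_t = 0.003 (d − c)/c = 0.003 × (875 − 347.35)/347.35 = 0.00456.
ε_t is between 0.004 and 0.005 — transition zone.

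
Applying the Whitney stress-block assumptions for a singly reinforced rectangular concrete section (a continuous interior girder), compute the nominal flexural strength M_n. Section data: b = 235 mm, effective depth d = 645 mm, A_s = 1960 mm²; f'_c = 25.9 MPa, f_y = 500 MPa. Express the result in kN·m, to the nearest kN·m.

T = A_s f_y = 1960 × 500 = 980000 N = 980 kN.
From C = T: a = T/(0.85 f'_c b) = 980000/(0.85 × 25.9 × 235) = 189.43 mm.
M_n = T(d − a/2) = 980 kN × (645 − 94.715) mm = 539.28 kN·m.

M_n ≈ 539 kN·m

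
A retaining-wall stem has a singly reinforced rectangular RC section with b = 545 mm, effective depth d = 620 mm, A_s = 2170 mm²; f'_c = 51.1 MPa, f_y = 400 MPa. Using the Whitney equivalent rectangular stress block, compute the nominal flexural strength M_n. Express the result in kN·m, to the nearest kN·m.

T = A_s f_y = 2170 × 400 = 868000 N = 868 kN.
From C = T: a = T/(0.85 f'_c b) = 868000/(0.85 × 51.1 × 545) = 36.67 mm.
M_n = T(d − a/2) = 868 kN × (620 − 18.335) mm = 522.25 kN·m.

M_n ≈ 522 kN·m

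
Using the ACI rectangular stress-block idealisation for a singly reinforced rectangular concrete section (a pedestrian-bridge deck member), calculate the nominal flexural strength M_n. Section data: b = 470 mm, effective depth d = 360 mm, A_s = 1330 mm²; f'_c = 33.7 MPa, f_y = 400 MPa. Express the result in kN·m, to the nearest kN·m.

T = A_s f_y = 1330 × 400 = 532000 N = 532 kN.
From C = T: a = T/(0.85 f'_c b) = 532000/(0.85 × 33.7 × 470) = 39.52 mm.
M_n = T(d − a/2) = 532 kN × (360 − 19.76) mm = 181.01 kN·m.

M_n ≈ 181 kN·m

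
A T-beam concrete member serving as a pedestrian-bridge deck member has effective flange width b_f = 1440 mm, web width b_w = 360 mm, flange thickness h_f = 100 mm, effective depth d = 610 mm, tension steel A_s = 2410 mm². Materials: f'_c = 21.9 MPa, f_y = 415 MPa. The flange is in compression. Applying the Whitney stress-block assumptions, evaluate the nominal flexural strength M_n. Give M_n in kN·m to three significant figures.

Tension: T = A_s f_y = 2410 × 415 = 1000150 N.
Try a within the flange: a = T/(0.85 f'_c b_f) = 1000150/(0.85 × 21.9 × 1440) = 37.31 mm.
Since a = 37.31 ≤ h_f = 100 mm, the stress block lies entirely in the flange; analyse as a rectangular beam of width b_f.
M_n = T(d − a/2) = 1000150 × (610 − 18.655) = 591.43 × 10⁶ N·mm.
M_n = 591.43 kN·m.

M_n ≈ 591 kN·m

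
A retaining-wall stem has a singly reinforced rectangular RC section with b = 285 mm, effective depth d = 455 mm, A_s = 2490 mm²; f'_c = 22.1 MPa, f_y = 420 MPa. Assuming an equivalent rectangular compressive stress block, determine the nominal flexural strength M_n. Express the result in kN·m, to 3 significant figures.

M_n ≈ 374 kN·m

T = A_s f_y = 2490 × 420 = 1045800 N = 1045.8 kN.
From C = T: a = T/(0.85 f'_c b) = 1045800/(0.85 × 22.1 × 285) = 195.34 mm.
M_n = T(d − a/2) = 1045.8 kN × (455 − 97.67) mm = 373.70 kN·m.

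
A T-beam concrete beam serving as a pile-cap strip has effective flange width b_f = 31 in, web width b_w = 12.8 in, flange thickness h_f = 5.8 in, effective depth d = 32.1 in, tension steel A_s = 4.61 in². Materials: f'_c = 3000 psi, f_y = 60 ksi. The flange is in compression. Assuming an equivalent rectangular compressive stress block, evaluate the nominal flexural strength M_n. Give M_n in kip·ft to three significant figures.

Tension: T = A_s f_y = 4.61 × 60 = 276.6 kips.
Try a within the flange: a = T/(0.85 f'_c b_f) = 276.6/(0.85 × 3 × 31) = 3.499 in.
Since a = 3.499 ≤ h_f = 5.8 in, the stress block lies entirely in the flange; analyse as a rectangular beam of width b_f.
M_n = T(d − a/2) = 276.6 × (32.1 − 1.7495) = 8394.9 kip·in.
M_n = 8394.9/12 = 699.58 kip·ft.

M_n ≈ 700 kip·ft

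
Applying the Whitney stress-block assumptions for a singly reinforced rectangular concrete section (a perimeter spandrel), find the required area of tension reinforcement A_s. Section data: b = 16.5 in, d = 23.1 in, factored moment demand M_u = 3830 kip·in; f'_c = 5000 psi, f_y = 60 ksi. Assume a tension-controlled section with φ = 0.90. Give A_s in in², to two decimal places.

M_n = M_u/φ = 3830/0.90 = 4255.56 kip·in.
From M_n = 0.85 f'_c a b (d − a/2):
a = d − √(d² − 2M_n/(0.85 f'_c b)) = 23.1 − √(23.1² − 2 × 4255.56/(0.85 × 5 × 16.5)) = 2.796 in.
A_s = 0.85 f'_c a b / f_y = 0.85 × 5 × 2.796 × 16.5 / 60 = 3.268 in².

A_s ≈ 3.27 in²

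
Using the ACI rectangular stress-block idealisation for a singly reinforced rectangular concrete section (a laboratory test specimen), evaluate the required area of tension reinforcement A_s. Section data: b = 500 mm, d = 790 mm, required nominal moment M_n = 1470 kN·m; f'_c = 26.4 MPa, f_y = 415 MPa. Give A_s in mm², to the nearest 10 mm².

With M_n = 0.85 f'_c a b (d − a/2), solve the quadratic for a:
a = d − √(d² − 2M_n/(0.85 f'_c b)) = 790 − √(790² − 2 × 1470×10⁶/(0.85 × 26.4 × 500)) = 188.28 mm.
A_s = 0.85 f'_c a b / f_y = 0.85 × 26.4 × 188.28 × 500 / 415 = 5090.4 mm².

A_s ≈ 5090 mm²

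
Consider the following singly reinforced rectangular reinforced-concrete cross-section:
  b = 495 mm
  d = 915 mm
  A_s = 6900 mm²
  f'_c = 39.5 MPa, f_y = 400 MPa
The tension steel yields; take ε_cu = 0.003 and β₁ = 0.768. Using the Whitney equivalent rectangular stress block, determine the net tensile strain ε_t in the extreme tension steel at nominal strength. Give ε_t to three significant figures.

a = A_s f_y/(0.85 f'_c b) = 166.07 mm.
β₁ = 0.768, so c = a/β₁ = 166.07/0.768 = 216.24 mm.
From the linear strain diagram with ε_cu = 0.003: ε_t = 0.003 (d − c)/c = 0.003 × (915 − 216.24)/216.24 = 0.00969.
Since ε_t ≥ 0.005, the section is tension-controlled.

ε_t ≈ 0.00969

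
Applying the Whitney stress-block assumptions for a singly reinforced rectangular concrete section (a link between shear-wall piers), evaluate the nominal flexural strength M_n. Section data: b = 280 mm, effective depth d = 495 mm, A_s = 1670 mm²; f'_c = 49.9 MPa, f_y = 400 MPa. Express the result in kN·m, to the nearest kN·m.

T = A_s f_y = 1670 × 400 = 668000 N = 668 kN.
From C = T: a = T/(0.85 f'_c b) = 668000/(0.85 × 49.9 × 280) = 56.25 mm.
M_n = T(d − a/2) = 668 kN × (495 − 28.125) mm = 311.87 kN·m.

M_n ≈ 312 kN·m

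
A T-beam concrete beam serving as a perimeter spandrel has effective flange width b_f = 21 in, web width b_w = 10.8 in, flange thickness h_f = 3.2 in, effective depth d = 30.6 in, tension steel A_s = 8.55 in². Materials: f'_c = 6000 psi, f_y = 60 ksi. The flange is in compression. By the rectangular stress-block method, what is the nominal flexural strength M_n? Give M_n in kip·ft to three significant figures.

Tension: T = A_s f_y = 8.55 × 60 = 513 kips.
Try a within the flange: a = T/(0.85 f'_c b_f) = 513/(0.85 × 6 × 21) = 4.790 in.
a = 4.790 > h_f = 3.2 in: the block extends into the web. Split into flange-overhang and web parts.
C_f = 0.85 f'_c (b_f − b_w) h_f = 0.85 × 6 × (21 − 10.8) × 3.2 = 166.5 kips.
Remaining web compression depth: a_w = (T − C_f)/(0.85 f'_c b_w) = (513 − 166.5)/(0.85 × 6 × 10.8) = 6.291 in.
M_n = C_f(d − h_f/2) + (T − C_f)(d − a_w/2) = 166.5 × (30.6 − 1.6) + 346.5 × (30.6 − 3.1455) = 4828.5 + 9513.0 = 14341.5 kip·in.
M_n = 14341.5/12 = 1195.13 kip·ft.

M_n ≈ 1200 kip·ft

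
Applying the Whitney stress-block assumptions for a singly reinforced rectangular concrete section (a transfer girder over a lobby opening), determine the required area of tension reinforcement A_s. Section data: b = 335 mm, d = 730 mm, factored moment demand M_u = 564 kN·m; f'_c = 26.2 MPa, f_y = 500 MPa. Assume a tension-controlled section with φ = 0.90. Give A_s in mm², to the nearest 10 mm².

M_n = M_u/φ = 564/0.90 = 626.667 kN·m.
With M_n = 0.85 f'_c a b (d − a/2), solve the quadratic for a:
a = d − √(d² − 2M_n/(0.85 f'_c b)) = 730 − √(730² − 2 × 626.667×10⁶/(0.85 × 26.2 × 335)) = 125.93 mm.
A_s = 0.85 f'_c a b / f_y = 0.85 × 26.2 × 125.93 × 335 / 500 = 1879.0 mm².

A_s ≈ 1880 mm²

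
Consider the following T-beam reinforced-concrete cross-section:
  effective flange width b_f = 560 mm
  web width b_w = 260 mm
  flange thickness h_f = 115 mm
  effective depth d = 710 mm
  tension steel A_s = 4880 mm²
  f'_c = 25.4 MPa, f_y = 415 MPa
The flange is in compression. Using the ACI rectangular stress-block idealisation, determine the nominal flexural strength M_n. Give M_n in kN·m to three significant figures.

M_n ≈ 1250 kN·m

Tension: T = A_s f_y = 4880 × 415 = 2025200 N.
Try a within the flange: a = T/(0.85 f'_c b_f) = 2025200/(0.85 × 25.4 × 560) = 167.50 mm.
a = 167.50 > h_f = 115 mm: the block extends into the web. Split into flange-overhang and web parts.
C_f = 0.85 f'_c (b_f − b_w) h_f = 0.85 × 25.4 × (560 − 260) × 115 = 744855 N.
Remaining web compression depth: a_w = (T − C_f)/(0.85 f'_c b_w) = (2025200 − 744855)/(0.85 × 25.4 × 260) = 228.09 mm.
M_n = C_f(d − h_f/2) + (T − C_f)(d − a_w/2) = 744855 × (710 − 57.5) + 1280345 × (710 − 114.045) = 486.02 + 763.03 = 1249.05 × 10⁶ N·mm.
M_n = 1249.05 kN·m.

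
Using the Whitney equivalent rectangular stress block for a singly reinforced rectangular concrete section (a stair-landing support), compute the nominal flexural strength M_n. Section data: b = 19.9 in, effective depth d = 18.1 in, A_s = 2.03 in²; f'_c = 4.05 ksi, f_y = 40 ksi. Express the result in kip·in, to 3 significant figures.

T = A_s f_y = 2.03 × 40 = 81.2 kips.
a = T/(0.85 f'_c b) = 81.2/(0.85 × 4.05 × 19.9) = 1.185 in.
M_n = T(d − a/2) = 81.2 × (18.1 − 0.5925) = 1421.6 kip·in.

M_n ≈ 1420 kip·in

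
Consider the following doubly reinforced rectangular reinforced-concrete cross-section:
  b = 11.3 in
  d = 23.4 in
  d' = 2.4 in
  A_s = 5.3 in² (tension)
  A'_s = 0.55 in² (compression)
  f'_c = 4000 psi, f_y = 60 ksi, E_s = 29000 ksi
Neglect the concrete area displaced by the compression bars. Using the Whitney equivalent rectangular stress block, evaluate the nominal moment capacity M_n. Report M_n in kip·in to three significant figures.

Assume both steels yield.
a = (A_s − A'_s) f_y/(0.85 f'_c b) = (5.3 − 0.55) × 60/(0.85 × 4 × 11.3) = 7.418 in.
c = a/β₁ = 7.418/0.85 = 8.727 in; ε'_s = 0.003(c − d')/c = 0.0022 ≥ ε_y = 0.0021, so the compression steel yields.
M_n = (A_s − A'_s) f_y (d − a/2) + A'_s f_y (d − d') = 285 × (23.4 − 3.709) + 33 × (23.4 − 2.4) = 5611.9 + 693.0 = 6304.9 kip·in.

M_n ≈ 6300 kip·in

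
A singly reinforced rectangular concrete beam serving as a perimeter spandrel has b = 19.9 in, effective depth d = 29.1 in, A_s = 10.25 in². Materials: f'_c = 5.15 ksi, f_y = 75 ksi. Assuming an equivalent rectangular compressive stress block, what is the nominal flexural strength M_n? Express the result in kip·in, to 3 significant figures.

M_n ≈ 19000 kip·in

T = A_s f_y = 10.25 × 75 = 768.75 kips.
a = T/(0.85 f'_c b) = 768.75/(0.85 × 5.15 × 19.9) = 8.825 in.
M_n = T(d − a/2) = 768.75 × (29.1 − 4.4125) = 18978.5 kip·in.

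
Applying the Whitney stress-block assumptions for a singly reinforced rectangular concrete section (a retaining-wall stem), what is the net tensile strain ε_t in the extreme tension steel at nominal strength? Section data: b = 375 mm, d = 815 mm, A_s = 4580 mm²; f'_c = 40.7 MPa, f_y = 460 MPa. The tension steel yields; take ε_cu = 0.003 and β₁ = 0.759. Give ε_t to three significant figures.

a = A_s f_y/(0.85 f'_c b) = 162.40 mm.
β₁ = 0.759, so c = a/β₁ = 162.40/0.759 = 213.97 mm.
From the linear strain diagram with ε_cu = 0.003: ε_t = 0.003 (d − c)/c = 0.003 × (815 − 213.97)/213.97 = 0.00843.
Since ε_t ≥ 0.005, the section is tension-controlled.

ε_t ≈ 0.00843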